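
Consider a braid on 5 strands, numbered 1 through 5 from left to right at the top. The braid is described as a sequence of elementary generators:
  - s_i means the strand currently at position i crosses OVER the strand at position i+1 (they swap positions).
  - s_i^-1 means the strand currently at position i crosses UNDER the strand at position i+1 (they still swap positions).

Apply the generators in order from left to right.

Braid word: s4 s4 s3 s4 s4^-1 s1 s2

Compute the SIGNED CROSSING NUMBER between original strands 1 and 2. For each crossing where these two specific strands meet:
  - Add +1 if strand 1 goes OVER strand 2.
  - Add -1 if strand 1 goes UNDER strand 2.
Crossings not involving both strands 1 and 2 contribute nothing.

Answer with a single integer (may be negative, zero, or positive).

Gen 1: crossing 4x5. Both 1&2? no. Sum: 0
Gen 2: crossing 5x4. Both 1&2? no. Sum: 0
Gen 3: crossing 3x4. Both 1&2? no. Sum: 0
Gen 4: crossing 3x5. Both 1&2? no. Sum: 0
Gen 5: crossing 5x3. Both 1&2? no. Sum: 0
Gen 6: 1 over 2. Both 1&2? yes. Contrib: +1. Sum: 1
Gen 7: crossing 1x4. Both 1&2? no. Sum: 1

Answer: 1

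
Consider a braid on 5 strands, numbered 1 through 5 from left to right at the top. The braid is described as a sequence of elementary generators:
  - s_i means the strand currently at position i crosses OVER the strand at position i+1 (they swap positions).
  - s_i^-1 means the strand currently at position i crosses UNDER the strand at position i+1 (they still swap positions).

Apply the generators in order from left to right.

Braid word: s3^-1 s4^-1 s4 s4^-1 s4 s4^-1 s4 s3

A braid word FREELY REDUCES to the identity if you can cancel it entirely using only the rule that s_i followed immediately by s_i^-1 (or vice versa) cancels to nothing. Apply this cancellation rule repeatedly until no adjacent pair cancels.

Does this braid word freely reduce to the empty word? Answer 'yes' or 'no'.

Answer: yes

Derivation:
Gen 1 (s3^-1): push. Stack: [s3^-1]
Gen 2 (s4^-1): push. Stack: [s3^-1 s4^-1]
Gen 3 (s4): cancels prior s4^-1. Stack: [s3^-1]
Gen 4 (s4^-1): push. Stack: [s3^-1 s4^-1]
Gen 5 (s4): cancels prior s4^-1. Stack: [s3^-1]
Gen 6 (s4^-1): push. Stack: [s3^-1 s4^-1]
Gen 7 (s4): cancels prior s4^-1. Stack: [s3^-1]
Gen 8 (s3): cancels prior s3^-1. Stack: []
Reduced word: (empty)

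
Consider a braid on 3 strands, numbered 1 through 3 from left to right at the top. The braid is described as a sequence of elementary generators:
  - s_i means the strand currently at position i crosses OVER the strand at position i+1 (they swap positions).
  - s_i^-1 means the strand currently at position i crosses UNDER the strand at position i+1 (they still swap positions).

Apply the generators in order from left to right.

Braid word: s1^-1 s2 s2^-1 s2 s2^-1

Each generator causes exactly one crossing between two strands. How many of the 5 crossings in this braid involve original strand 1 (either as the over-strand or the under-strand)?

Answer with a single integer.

Gen 1: crossing 1x2. Involves strand 1? yes. Count so far: 1
Gen 2: crossing 1x3. Involves strand 1? yes. Count so far: 2
Gen 3: crossing 3x1. Involves strand 1? yes. Count so far: 3
Gen 4: crossing 1x3. Involves strand 1? yes. Count so far: 4
Gen 5: crossing 3x1. Involves strand 1? yes. Count so far: 5

Answer: 5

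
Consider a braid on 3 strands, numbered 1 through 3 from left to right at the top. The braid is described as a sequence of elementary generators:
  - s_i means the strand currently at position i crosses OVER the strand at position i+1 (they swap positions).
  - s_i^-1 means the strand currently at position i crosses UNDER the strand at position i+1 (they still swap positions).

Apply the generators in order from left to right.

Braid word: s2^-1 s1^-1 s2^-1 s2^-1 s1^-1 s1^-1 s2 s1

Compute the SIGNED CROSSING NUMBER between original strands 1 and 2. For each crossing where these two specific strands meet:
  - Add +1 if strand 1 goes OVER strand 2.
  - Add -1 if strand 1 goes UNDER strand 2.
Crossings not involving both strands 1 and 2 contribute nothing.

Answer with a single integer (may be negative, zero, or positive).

Gen 1: crossing 2x3. Both 1&2? no. Sum: 0
Gen 2: crossing 1x3. Both 1&2? no. Sum: 0
Gen 3: 1 under 2. Both 1&2? yes. Contrib: -1. Sum: -1
Gen 4: 2 under 1. Both 1&2? yes. Contrib: +1. Sum: 0
Gen 5: crossing 3x1. Both 1&2? no. Sum: 0
Gen 6: crossing 1x3. Both 1&2? no. Sum: 0
Gen 7: 1 over 2. Both 1&2? yes. Contrib: +1. Sum: 1
Gen 8: crossing 3x2. Both 1&2? no. Sum: 1

Answer: 1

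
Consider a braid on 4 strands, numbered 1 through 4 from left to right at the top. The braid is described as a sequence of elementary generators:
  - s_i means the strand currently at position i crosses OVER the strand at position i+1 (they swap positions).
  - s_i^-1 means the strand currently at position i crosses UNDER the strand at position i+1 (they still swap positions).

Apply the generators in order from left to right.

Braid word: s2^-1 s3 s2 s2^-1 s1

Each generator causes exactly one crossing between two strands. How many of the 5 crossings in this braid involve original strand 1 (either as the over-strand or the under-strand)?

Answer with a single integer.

Answer: 1

Derivation:
Gen 1: crossing 2x3. Involves strand 1? no. Count so far: 0
Gen 2: crossing 2x4. Involves strand 1? no. Count so far: 0
Gen 3: crossing 3x4. Involves strand 1? no. Count so far: 0
Gen 4: crossing 4x3. Involves strand 1? no. Count so far: 0
Gen 5: crossing 1x3. Involves strand 1? yes. Count so far: 1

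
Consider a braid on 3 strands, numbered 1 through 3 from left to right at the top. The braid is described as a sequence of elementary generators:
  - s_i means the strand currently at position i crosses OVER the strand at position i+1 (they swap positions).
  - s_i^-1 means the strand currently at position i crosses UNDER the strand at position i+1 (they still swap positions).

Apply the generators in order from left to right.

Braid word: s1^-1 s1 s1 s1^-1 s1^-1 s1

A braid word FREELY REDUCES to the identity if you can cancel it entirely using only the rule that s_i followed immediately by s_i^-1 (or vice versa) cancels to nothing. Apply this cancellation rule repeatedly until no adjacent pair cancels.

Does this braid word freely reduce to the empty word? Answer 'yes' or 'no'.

Answer: yes

Derivation:
Gen 1 (s1^-1): push. Stack: [s1^-1]
Gen 2 (s1): cancels prior s1^-1. Stack: []
Gen 3 (s1): push. Stack: [s1]
Gen 4 (s1^-1): cancels prior s1. Stack: []
Gen 5 (s1^-1): push. Stack: [s1^-1]
Gen 6 (s1): cancels prior s1^-1. Stack: []
Reduced word: (empty)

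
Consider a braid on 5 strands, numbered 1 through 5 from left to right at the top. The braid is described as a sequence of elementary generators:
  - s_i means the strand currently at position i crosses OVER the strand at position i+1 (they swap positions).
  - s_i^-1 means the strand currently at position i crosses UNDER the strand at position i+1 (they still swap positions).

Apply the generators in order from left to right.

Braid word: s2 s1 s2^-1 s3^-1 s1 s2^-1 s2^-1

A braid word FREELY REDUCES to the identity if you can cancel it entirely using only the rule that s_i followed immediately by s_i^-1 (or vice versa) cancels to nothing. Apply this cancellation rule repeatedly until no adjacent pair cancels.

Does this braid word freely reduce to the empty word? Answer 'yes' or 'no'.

Gen 1 (s2): push. Stack: [s2]
Gen 2 (s1): push. Stack: [s2 s1]
Gen 3 (s2^-1): push. Stack: [s2 s1 s2^-1]
Gen 4 (s3^-1): push. Stack: [s2 s1 s2^-1 s3^-1]
Gen 5 (s1): push. Stack: [s2 s1 s2^-1 s3^-1 s1]
Gen 6 (s2^-1): push. Stack: [s2 s1 s2^-1 s3^-1 s1 s2^-1]
Gen 7 (s2^-1): push. Stack: [s2 s1 s2^-1 s3^-1 s1 s2^-1 s2^-1]
Reduced word: s2 s1 s2^-1 s3^-1 s1 s2^-1 s2^-1

Answer: no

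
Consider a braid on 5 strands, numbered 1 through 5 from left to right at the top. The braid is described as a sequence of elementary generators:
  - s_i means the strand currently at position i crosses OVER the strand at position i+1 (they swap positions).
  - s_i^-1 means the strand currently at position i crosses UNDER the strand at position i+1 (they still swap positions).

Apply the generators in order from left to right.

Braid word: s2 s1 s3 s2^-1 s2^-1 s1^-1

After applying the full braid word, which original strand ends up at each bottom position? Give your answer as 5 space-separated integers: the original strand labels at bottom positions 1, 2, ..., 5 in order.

Gen 1 (s2): strand 2 crosses over strand 3. Perm now: [1 3 2 4 5]
Gen 2 (s1): strand 1 crosses over strand 3. Perm now: [3 1 2 4 5]
Gen 3 (s3): strand 2 crosses over strand 4. Perm now: [3 1 4 2 5]
Gen 4 (s2^-1): strand 1 crosses under strand 4. Perm now: [3 4 1 2 5]
Gen 5 (s2^-1): strand 4 crosses under strand 1. Perm now: [3 1 4 2 5]
Gen 6 (s1^-1): strand 3 crosses under strand 1. Perm now: [1 3 4 2 5]

Answer: 1 3 4 2 5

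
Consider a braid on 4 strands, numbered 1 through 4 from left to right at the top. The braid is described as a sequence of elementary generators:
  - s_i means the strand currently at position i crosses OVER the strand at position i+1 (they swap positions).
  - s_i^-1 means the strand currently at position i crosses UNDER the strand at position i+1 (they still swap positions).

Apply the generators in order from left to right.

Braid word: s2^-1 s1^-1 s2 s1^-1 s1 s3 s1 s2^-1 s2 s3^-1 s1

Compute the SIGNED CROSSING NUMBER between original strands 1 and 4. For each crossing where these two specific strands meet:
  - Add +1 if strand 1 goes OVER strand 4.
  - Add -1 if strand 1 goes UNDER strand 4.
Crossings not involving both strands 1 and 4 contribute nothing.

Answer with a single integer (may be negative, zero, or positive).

Answer: 2

Derivation:
Gen 1: crossing 2x3. Both 1&4? no. Sum: 0
Gen 2: crossing 1x3. Both 1&4? no. Sum: 0
Gen 3: crossing 1x2. Both 1&4? no. Sum: 0
Gen 4: crossing 3x2. Both 1&4? no. Sum: 0
Gen 5: crossing 2x3. Both 1&4? no. Sum: 0
Gen 6: 1 over 4. Both 1&4? yes. Contrib: +1. Sum: 1
Gen 7: crossing 3x2. Both 1&4? no. Sum: 1
Gen 8: crossing 3x4. Both 1&4? no. Sum: 1
Gen 9: crossing 4x3. Both 1&4? no. Sum: 1
Gen 10: 4 under 1. Both 1&4? yes. Contrib: +1. Sum: 2
Gen 11: crossing 2x3. Both 1&4? no. Sum: 2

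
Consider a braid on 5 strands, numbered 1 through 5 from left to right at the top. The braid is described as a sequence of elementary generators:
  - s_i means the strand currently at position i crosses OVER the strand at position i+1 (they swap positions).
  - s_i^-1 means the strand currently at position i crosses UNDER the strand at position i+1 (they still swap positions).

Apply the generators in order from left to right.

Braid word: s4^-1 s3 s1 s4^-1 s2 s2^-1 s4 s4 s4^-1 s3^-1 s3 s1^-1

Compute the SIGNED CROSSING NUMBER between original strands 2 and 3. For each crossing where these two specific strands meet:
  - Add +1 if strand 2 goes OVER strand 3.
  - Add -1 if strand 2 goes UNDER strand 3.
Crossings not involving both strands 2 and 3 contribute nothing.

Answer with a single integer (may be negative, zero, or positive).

Answer: 0

Derivation:
Gen 1: crossing 4x5. Both 2&3? no. Sum: 0
Gen 2: crossing 3x5. Both 2&3? no. Sum: 0
Gen 3: crossing 1x2. Both 2&3? no. Sum: 0
Gen 4: crossing 3x4. Both 2&3? no. Sum: 0
Gen 5: crossing 1x5. Both 2&3? no. Sum: 0
Gen 6: crossing 5x1. Both 2&3? no. Sum: 0
Gen 7: crossing 4x3. Both 2&3? no. Sum: 0
Gen 8: crossing 3x4. Both 2&3? no. Sum: 0
Gen 9: crossing 4x3. Both 2&3? no. Sum: 0
Gen 10: crossing 5x3. Both 2&3? no. Sum: 0
Gen 11: crossing 3x5. Both 2&3? no. Sum: 0
Gen 12: crossing 2x1. Both 2&3? no. Sum: 0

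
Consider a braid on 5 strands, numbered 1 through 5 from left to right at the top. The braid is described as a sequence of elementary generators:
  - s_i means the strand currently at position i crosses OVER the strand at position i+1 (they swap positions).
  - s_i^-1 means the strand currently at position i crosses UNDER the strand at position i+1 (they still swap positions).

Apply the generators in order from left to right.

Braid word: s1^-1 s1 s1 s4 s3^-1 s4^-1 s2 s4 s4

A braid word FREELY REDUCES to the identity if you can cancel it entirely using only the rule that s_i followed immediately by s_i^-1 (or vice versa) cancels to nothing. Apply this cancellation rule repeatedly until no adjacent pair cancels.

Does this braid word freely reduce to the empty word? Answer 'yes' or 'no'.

Answer: no

Derivation:
Gen 1 (s1^-1): push. Stack: [s1^-1]
Gen 2 (s1): cancels prior s1^-1. Stack: []
Gen 3 (s1): push. Stack: [s1]
Gen 4 (s4): push. Stack: [s1 s4]
Gen 5 (s3^-1): push. Stack: [s1 s4 s3^-1]
Gen 6 (s4^-1): push. Stack: [s1 s4 s3^-1 s4^-1]
Gen 7 (s2): push. Stack: [s1 s4 s3^-1 s4^-1 s2]
Gen 8 (s4): push. Stack: [s1 s4 s3^-1 s4^-1 s2 s4]
Gen 9 (s4): push. Stack: [s1 s4 s3^-1 s4^-1 s2 s4 s4]
Reduced word: s1 s4 s3^-1 s4^-1 s2 s4 s4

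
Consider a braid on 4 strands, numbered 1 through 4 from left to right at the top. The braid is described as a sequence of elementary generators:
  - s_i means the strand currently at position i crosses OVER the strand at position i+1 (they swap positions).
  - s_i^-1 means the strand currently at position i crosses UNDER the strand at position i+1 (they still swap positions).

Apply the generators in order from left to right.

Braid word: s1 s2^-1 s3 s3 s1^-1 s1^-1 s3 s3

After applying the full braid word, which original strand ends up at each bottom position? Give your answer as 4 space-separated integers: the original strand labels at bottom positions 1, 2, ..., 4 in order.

Answer: 2 3 1 4

Derivation:
Gen 1 (s1): strand 1 crosses over strand 2. Perm now: [2 1 3 4]
Gen 2 (s2^-1): strand 1 crosses under strand 3. Perm now: [2 3 1 4]
Gen 3 (s3): strand 1 crosses over strand 4. Perm now: [2 3 4 1]
Gen 4 (s3): strand 4 crosses over strand 1. Perm now: [2 3 1 4]
Gen 5 (s1^-1): strand 2 crosses under strand 3. Perm now: [3 2 1 4]
Gen 6 (s1^-1): strand 3 crosses under strand 2. Perm now: [2 3 1 4]
Gen 7 (s3): strand 1 crosses over strand 4. Perm now: [2 3 4 1]
Gen 8 (s3): strand 4 crosses over strand 1. Perm now: [2 3 1 4]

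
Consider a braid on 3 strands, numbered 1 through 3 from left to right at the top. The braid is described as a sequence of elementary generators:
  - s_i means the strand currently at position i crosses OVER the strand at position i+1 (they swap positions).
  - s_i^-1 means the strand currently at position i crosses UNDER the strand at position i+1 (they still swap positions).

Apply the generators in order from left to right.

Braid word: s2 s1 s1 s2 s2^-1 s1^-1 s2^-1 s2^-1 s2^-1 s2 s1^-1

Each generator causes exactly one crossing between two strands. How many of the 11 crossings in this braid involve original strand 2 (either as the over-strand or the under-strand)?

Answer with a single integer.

Answer: 7

Derivation:
Gen 1: crossing 2x3. Involves strand 2? yes. Count so far: 1
Gen 2: crossing 1x3. Involves strand 2? no. Count so far: 1
Gen 3: crossing 3x1. Involves strand 2? no. Count so far: 1
Gen 4: crossing 3x2. Involves strand 2? yes. Count so far: 2
Gen 5: crossing 2x3. Involves strand 2? yes. Count so far: 3
Gen 6: crossing 1x3. Involves strand 2? no. Count so far: 3
Gen 7: crossing 1x2. Involves strand 2? yes. Count so far: 4
Gen 8: crossing 2x1. Involves strand 2? yes. Count so far: 5
Gen 9: crossing 1x2. Involves strand 2? yes. Count so far: 6
Gen 10: crossing 2x1. Involves strand 2? yes. Count so far: 7
Gen 11: crossing 3x1. Involves strand 2? no. Count so far: 7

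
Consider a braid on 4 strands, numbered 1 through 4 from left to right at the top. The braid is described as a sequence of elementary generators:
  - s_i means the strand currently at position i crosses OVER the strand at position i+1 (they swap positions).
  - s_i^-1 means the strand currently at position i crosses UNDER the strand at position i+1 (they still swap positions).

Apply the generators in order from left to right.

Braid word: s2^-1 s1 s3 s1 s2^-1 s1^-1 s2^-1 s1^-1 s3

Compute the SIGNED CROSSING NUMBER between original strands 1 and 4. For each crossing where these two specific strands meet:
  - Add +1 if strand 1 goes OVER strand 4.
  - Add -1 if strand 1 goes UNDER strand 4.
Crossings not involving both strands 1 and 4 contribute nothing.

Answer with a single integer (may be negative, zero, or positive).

Gen 1: crossing 2x3. Both 1&4? no. Sum: 0
Gen 2: crossing 1x3. Both 1&4? no. Sum: 0
Gen 3: crossing 2x4. Both 1&4? no. Sum: 0
Gen 4: crossing 3x1. Both 1&4? no. Sum: 0
Gen 5: crossing 3x4. Both 1&4? no. Sum: 0
Gen 6: 1 under 4. Both 1&4? yes. Contrib: -1. Sum: -1
Gen 7: crossing 1x3. Both 1&4? no. Sum: -1
Gen 8: crossing 4x3. Both 1&4? no. Sum: -1
Gen 9: crossing 1x2. Both 1&4? no. Sum: -1

Answer: -1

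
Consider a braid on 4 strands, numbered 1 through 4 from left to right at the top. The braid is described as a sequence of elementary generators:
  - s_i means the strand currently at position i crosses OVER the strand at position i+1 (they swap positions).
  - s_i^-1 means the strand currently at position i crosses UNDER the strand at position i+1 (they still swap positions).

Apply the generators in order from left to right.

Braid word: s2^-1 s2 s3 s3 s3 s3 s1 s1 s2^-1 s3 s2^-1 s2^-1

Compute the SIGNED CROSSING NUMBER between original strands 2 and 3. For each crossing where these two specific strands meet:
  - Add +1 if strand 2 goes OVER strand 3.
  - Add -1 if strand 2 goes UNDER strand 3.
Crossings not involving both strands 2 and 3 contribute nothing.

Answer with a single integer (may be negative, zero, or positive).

Gen 1: 2 under 3. Both 2&3? yes. Contrib: -1. Sum: -1
Gen 2: 3 over 2. Both 2&3? yes. Contrib: -1. Sum: -2
Gen 3: crossing 3x4. Both 2&3? no. Sum: -2
Gen 4: crossing 4x3. Both 2&3? no. Sum: -2
Gen 5: crossing 3x4. Both 2&3? no. Sum: -2
Gen 6: crossing 4x3. Both 2&3? no. Sum: -2
Gen 7: crossing 1x2. Both 2&3? no. Sum: -2
Gen 8: crossing 2x1. Both 2&3? no. Sum: -2
Gen 9: 2 under 3. Both 2&3? yes. Contrib: -1. Sum: -3
Gen 10: crossing 2x4. Both 2&3? no. Sum: -3
Gen 11: crossing 3x4. Both 2&3? no. Sum: -3
Gen 12: crossing 4x3. Both 2&3? no. Sum: -3

Answer: -3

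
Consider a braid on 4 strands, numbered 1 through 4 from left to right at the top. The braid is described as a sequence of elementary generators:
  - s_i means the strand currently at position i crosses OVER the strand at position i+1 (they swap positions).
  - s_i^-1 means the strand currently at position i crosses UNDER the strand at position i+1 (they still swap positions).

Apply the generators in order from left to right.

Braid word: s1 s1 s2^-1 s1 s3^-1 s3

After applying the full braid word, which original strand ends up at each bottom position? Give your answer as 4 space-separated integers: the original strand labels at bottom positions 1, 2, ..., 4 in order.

Answer: 3 1 2 4

Derivation:
Gen 1 (s1): strand 1 crosses over strand 2. Perm now: [2 1 3 4]
Gen 2 (s1): strand 2 crosses over strand 1. Perm now: [1 2 3 4]
Gen 3 (s2^-1): strand 2 crosses under strand 3. Perm now: [1 3 2 4]
Gen 4 (s1): strand 1 crosses over strand 3. Perm now: [3 1 2 4]
Gen 5 (s3^-1): strand 2 crosses under strand 4. Perm now: [3 1 4 2]
Gen 6 (s3): strand 4 crosses over strand 2. Perm now: [3 1 2 4]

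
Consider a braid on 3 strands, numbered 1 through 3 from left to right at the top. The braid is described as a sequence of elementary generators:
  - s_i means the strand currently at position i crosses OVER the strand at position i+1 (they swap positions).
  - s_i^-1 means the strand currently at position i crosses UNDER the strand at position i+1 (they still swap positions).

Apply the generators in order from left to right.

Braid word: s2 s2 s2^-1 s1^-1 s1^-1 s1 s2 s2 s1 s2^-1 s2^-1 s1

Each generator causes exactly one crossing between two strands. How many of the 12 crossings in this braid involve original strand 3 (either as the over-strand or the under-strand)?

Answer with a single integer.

Gen 1: crossing 2x3. Involves strand 3? yes. Count so far: 1
Gen 2: crossing 3x2. Involves strand 3? yes. Count so far: 2
Gen 3: crossing 2x3. Involves strand 3? yes. Count so far: 3
Gen 4: crossing 1x3. Involves strand 3? yes. Count so far: 4
Gen 5: crossing 3x1. Involves strand 3? yes. Count so far: 5
Gen 6: crossing 1x3. Involves strand 3? yes. Count so far: 6
Gen 7: crossing 1x2. Involves strand 3? no. Count so far: 6
Gen 8: crossing 2x1. Involves strand 3? no. Count so far: 6
Gen 9: crossing 3x1. Involves strand 3? yes. Count so far: 7
Gen 10: crossing 3x2. Involves strand 3? yes. Count so far: 8
Gen 11: crossing 2x3. Involves strand 3? yes. Count so far: 9
Gen 12: crossing 1x3. Involves strand 3? yes. Count so far: 10

Answer: 10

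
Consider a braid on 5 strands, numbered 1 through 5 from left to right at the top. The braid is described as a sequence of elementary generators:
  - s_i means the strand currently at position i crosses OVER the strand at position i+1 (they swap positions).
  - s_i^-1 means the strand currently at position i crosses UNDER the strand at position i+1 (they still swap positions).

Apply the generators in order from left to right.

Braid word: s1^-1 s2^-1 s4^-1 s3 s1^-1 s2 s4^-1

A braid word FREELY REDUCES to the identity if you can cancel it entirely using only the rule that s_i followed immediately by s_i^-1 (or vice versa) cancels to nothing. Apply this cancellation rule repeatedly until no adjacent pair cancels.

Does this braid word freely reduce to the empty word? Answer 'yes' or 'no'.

Answer: no

Derivation:
Gen 1 (s1^-1): push. Stack: [s1^-1]
Gen 2 (s2^-1): push. Stack: [s1^-1 s2^-1]
Gen 3 (s4^-1): push. Stack: [s1^-1 s2^-1 s4^-1]
Gen 4 (s3): push. Stack: [s1^-1 s2^-1 s4^-1 s3]
Gen 5 (s1^-1): push. Stack: [s1^-1 s2^-1 s4^-1 s3 s1^-1]
Gen 6 (s2): push. Stack: [s1^-1 s2^-1 s4^-1 s3 s1^-1 s2]
Gen 7 (s4^-1): push. Stack: [s1^-1 s2^-1 s4^-1 s3 s1^-1 s2 s4^-1]
Reduced word: s1^-1 s2^-1 s4^-1 s3 s1^-1 s2 s4^-1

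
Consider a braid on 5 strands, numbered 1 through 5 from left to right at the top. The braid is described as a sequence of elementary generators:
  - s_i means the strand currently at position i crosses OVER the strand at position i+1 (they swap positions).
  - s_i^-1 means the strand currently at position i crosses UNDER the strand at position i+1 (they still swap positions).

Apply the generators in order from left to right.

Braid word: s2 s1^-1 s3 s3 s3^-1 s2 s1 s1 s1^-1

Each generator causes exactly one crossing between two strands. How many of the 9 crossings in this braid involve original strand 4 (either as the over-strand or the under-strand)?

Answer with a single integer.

Gen 1: crossing 2x3. Involves strand 4? no. Count so far: 0
Gen 2: crossing 1x3. Involves strand 4? no. Count so far: 0
Gen 3: crossing 2x4. Involves strand 4? yes. Count so far: 1
Gen 4: crossing 4x2. Involves strand 4? yes. Count so far: 2
Gen 5: crossing 2x4. Involves strand 4? yes. Count so far: 3
Gen 6: crossing 1x4. Involves strand 4? yes. Count so far: 4
Gen 7: crossing 3x4. Involves strand 4? yes. Count so far: 5
Gen 8: crossing 4x3. Involves strand 4? yes. Count so far: 6
Gen 9: crossing 3x4. Involves strand 4? yes. Count so far: 7

Answer: 7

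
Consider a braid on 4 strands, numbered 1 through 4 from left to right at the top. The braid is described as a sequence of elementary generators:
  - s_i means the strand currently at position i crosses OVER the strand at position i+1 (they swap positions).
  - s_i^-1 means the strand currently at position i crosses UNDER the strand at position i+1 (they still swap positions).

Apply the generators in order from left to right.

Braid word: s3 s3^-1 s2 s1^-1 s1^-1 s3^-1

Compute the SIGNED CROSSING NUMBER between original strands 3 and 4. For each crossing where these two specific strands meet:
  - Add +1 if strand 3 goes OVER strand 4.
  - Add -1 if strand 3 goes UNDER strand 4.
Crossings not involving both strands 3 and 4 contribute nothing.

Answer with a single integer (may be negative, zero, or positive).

Gen 1: 3 over 4. Both 3&4? yes. Contrib: +1. Sum: 1
Gen 2: 4 under 3. Both 3&4? yes. Contrib: +1. Sum: 2
Gen 3: crossing 2x3. Both 3&4? no. Sum: 2
Gen 4: crossing 1x3. Both 3&4? no. Sum: 2
Gen 5: crossing 3x1. Both 3&4? no. Sum: 2
Gen 6: crossing 2x4. Both 3&4? no. Sum: 2

Answer: 2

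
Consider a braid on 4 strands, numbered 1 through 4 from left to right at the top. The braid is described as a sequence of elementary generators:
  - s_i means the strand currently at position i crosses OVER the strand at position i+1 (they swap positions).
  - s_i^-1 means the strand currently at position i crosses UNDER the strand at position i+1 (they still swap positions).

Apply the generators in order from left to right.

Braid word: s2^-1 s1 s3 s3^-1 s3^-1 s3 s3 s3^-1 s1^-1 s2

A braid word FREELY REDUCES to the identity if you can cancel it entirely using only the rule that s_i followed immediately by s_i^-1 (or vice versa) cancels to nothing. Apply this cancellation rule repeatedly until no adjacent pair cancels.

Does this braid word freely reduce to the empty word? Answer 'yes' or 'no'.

Answer: yes

Derivation:
Gen 1 (s2^-1): push. Stack: [s2^-1]
Gen 2 (s1): push. Stack: [s2^-1 s1]
Gen 3 (s3): push. Stack: [s2^-1 s1 s3]
Gen 4 (s3^-1): cancels prior s3. Stack: [s2^-1 s1]
Gen 5 (s3^-1): push. Stack: [s2^-1 s1 s3^-1]
Gen 6 (s3): cancels prior s3^-1. Stack: [s2^-1 s1]
Gen 7 (s3): push. Stack: [s2^-1 s1 s3]
Gen 8 (s3^-1): cancels prior s3. Stack: [s2^-1 s1]
Gen 9 (s1^-1): cancels prior s1. Stack: [s2^-1]
Gen 10 (s2): cancels prior s2^-1. Stack: []
Reduced word: (empty)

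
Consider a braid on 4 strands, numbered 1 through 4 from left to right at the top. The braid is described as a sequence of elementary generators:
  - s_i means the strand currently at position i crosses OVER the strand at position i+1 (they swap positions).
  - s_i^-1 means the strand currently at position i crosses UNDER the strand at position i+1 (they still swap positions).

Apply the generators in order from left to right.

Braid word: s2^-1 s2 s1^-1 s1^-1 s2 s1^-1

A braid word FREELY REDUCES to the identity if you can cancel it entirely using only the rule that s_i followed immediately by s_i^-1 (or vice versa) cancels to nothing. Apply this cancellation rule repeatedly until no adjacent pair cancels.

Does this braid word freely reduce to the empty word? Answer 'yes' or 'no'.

Gen 1 (s2^-1): push. Stack: [s2^-1]
Gen 2 (s2): cancels prior s2^-1. Stack: []
Gen 3 (s1^-1): push. Stack: [s1^-1]
Gen 4 (s1^-1): push. Stack: [s1^-1 s1^-1]
Gen 5 (s2): push. Stack: [s1^-1 s1^-1 s2]
Gen 6 (s1^-1): push. Stack: [s1^-1 s1^-1 s2 s1^-1]
Reduced word: s1^-1 s1^-1 s2 s1^-1

Answer: no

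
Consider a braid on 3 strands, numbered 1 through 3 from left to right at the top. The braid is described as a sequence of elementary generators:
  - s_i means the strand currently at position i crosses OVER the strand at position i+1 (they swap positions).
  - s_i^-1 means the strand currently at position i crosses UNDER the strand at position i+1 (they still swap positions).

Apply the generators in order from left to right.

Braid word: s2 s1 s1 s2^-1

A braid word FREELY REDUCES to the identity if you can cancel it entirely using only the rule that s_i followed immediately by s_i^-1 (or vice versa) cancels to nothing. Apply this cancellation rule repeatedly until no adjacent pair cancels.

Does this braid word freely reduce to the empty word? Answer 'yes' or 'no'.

Gen 1 (s2): push. Stack: [s2]
Gen 2 (s1): push. Stack: [s2 s1]
Gen 3 (s1): push. Stack: [s2 s1 s1]
Gen 4 (s2^-1): push. Stack: [s2 s1 s1 s2^-1]
Reduced word: s2 s1 s1 s2^-1

Answer: no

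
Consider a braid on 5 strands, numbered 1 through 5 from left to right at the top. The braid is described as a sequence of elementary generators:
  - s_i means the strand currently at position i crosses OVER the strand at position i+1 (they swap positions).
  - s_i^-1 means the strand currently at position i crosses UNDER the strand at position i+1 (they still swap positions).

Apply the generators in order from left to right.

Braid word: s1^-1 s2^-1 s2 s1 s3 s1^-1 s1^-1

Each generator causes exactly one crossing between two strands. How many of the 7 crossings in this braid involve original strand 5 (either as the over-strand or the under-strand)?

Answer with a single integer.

Answer: 0

Derivation:
Gen 1: crossing 1x2. Involves strand 5? no. Count so far: 0
Gen 2: crossing 1x3. Involves strand 5? no. Count so far: 0
Gen 3: crossing 3x1. Involves strand 5? no. Count so far: 0
Gen 4: crossing 2x1. Involves strand 5? no. Count so far: 0
Gen 5: crossing 3x4. Involves strand 5? no. Count so far: 0
Gen 6: crossing 1x2. Involves strand 5? no. Count so far: 0
Gen 7: crossing 2x1. Involves strand 5? no. Count so far: 0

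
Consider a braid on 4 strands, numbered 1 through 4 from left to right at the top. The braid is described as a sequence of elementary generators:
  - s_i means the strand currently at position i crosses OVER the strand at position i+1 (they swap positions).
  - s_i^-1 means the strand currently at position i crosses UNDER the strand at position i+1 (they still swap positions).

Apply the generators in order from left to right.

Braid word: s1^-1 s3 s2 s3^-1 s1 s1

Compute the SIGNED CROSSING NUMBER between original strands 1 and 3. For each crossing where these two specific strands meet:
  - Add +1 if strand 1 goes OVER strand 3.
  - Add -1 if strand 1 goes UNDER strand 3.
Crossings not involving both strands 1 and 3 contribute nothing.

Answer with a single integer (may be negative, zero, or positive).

Answer: -1

Derivation:
Gen 1: crossing 1x2. Both 1&3? no. Sum: 0
Gen 2: crossing 3x4. Both 1&3? no. Sum: 0
Gen 3: crossing 1x4. Both 1&3? no. Sum: 0
Gen 4: 1 under 3. Both 1&3? yes. Contrib: -1. Sum: -1
Gen 5: crossing 2x4. Both 1&3? no. Sum: -1
Gen 6: crossing 4x2. Both 1&3? no. Sum: -1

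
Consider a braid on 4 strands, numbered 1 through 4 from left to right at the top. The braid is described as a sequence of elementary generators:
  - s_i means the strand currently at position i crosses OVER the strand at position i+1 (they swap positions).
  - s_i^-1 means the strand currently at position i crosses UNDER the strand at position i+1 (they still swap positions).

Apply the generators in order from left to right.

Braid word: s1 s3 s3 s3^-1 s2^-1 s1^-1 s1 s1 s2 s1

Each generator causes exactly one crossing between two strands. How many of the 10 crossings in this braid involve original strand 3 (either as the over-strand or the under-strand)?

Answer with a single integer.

Answer: 3

Derivation:
Gen 1: crossing 1x2. Involves strand 3? no. Count so far: 0
Gen 2: crossing 3x4. Involves strand 3? yes. Count so far: 1
Gen 3: crossing 4x3. Involves strand 3? yes. Count so far: 2
Gen 4: crossing 3x4. Involves strand 3? yes. Count so far: 3
Gen 5: crossing 1x4. Involves strand 3? no. Count so far: 3
Gen 6: crossing 2x4. Involves strand 3? no. Count so far: 3
Gen 7: crossing 4x2. Involves strand 3? no. Count so far: 3
Gen 8: crossing 2x4. Involves strand 3? no. Count so far: 3
Gen 9: crossing 2x1. Involves strand 3? no. Count so far: 3
Gen 10: crossing 4x1. Involves strand 3? no. Count so far: 3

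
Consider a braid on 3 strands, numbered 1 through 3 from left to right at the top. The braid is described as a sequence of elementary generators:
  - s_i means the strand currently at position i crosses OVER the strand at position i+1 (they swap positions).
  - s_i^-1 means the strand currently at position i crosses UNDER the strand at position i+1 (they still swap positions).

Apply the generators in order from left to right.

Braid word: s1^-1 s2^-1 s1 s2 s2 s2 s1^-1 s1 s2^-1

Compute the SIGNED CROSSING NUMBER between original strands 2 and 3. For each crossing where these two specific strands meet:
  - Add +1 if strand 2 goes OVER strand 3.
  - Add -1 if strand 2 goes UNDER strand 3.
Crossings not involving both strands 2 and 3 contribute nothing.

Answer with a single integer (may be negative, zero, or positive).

Answer: 1

Derivation:
Gen 1: crossing 1x2. Both 2&3? no. Sum: 0
Gen 2: crossing 1x3. Both 2&3? no. Sum: 0
Gen 3: 2 over 3. Both 2&3? yes. Contrib: +1. Sum: 1
Gen 4: crossing 2x1. Both 2&3? no. Sum: 1
Gen 5: crossing 1x2. Both 2&3? no. Sum: 1
Gen 6: crossing 2x1. Both 2&3? no. Sum: 1
Gen 7: crossing 3x1. Both 2&3? no. Sum: 1
Gen 8: crossing 1x3. Both 2&3? no. Sum: 1
Gen 9: crossing 1x2. Both 2&3? no. Sum: 1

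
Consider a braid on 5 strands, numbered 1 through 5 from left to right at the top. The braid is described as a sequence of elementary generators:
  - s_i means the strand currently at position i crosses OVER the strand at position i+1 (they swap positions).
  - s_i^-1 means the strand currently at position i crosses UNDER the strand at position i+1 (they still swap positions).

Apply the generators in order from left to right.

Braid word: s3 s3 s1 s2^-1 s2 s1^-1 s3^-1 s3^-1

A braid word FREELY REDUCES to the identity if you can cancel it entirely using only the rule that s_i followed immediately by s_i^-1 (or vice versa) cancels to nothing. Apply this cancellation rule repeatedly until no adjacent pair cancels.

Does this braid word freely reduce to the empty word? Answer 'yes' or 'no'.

Gen 1 (s3): push. Stack: [s3]
Gen 2 (s3): push. Stack: [s3 s3]
Gen 3 (s1): push. Stack: [s3 s3 s1]
Gen 4 (s2^-1): push. Stack: [s3 s3 s1 s2^-1]
Gen 5 (s2): cancels prior s2^-1. Stack: [s3 s3 s1]
Gen 6 (s1^-1): cancels prior s1. Stack: [s3 s3]
Gen 7 (s3^-1): cancels prior s3. Stack: [s3]
Gen 8 (s3^-1): cancels prior s3. Stack: []
Reduced word: (empty)

Answer: yes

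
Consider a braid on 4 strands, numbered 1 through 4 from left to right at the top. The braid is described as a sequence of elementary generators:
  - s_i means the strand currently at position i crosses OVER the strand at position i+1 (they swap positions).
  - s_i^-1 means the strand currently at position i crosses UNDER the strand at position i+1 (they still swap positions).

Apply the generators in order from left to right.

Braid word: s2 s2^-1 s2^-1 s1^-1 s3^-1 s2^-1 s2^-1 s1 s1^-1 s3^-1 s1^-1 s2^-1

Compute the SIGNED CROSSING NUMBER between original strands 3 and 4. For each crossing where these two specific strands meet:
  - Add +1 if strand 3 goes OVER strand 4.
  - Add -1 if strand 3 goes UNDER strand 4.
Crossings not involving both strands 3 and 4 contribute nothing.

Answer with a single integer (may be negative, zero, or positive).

Gen 1: crossing 2x3. Both 3&4? no. Sum: 0
Gen 2: crossing 3x2. Both 3&4? no. Sum: 0
Gen 3: crossing 2x3. Both 3&4? no. Sum: 0
Gen 4: crossing 1x3. Both 3&4? no. Sum: 0
Gen 5: crossing 2x4. Both 3&4? no. Sum: 0
Gen 6: crossing 1x4. Both 3&4? no. Sum: 0
Gen 7: crossing 4x1. Both 3&4? no. Sum: 0
Gen 8: crossing 3x1. Both 3&4? no. Sum: 0
Gen 9: crossing 1x3. Both 3&4? no. Sum: 0
Gen 10: crossing 4x2. Both 3&4? no. Sum: 0
Gen 11: crossing 3x1. Both 3&4? no. Sum: 0
Gen 12: crossing 3x2. Both 3&4? no. Sum: 0

Answer: 0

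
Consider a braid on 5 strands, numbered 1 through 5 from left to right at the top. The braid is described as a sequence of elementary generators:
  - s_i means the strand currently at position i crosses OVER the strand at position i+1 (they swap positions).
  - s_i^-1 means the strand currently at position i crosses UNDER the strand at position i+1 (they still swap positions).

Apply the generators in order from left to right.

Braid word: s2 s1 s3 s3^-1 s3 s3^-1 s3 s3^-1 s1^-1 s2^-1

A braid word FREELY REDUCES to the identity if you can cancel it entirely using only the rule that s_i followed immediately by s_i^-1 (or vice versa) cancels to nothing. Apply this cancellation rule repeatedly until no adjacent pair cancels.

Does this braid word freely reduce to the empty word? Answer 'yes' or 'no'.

Answer: yes

Derivation:
Gen 1 (s2): push. Stack: [s2]
Gen 2 (s1): push. Stack: [s2 s1]
Gen 3 (s3): push. Stack: [s2 s1 s3]
Gen 4 (s3^-1): cancels prior s3. Stack: [s2 s1]
Gen 5 (s3): push. Stack: [s2 s1 s3]
Gen 6 (s3^-1): cancels prior s3. Stack: [s2 s1]
Gen 7 (s3): push. Stack: [s2 s1 s3]
Gen 8 (s3^-1): cancels prior s3. Stack: [s2 s1]
Gen 9 (s1^-1): cancels prior s1. Stack: [s2]
Gen 10 (s2^-1): cancels prior s2. Stack: []
Reduced word: (empty)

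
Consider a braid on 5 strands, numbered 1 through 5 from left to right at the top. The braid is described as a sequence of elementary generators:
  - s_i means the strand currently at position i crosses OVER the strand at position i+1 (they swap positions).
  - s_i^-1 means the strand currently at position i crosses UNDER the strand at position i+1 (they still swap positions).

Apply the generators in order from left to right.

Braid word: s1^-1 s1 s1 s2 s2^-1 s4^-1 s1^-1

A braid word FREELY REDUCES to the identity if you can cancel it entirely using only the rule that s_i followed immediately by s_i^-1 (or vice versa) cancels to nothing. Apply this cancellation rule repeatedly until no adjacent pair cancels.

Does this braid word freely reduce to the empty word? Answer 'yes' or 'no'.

Answer: no

Derivation:
Gen 1 (s1^-1): push. Stack: [s1^-1]
Gen 2 (s1): cancels prior s1^-1. Stack: []
Gen 3 (s1): push. Stack: [s1]
Gen 4 (s2): push. Stack: [s1 s2]
Gen 5 (s2^-1): cancels prior s2. Stack: [s1]
Gen 6 (s4^-1): push. Stack: [s1 s4^-1]
Gen 7 (s1^-1): push. Stack: [s1 s4^-1 s1^-1]
Reduced word: s1 s4^-1 s1^-1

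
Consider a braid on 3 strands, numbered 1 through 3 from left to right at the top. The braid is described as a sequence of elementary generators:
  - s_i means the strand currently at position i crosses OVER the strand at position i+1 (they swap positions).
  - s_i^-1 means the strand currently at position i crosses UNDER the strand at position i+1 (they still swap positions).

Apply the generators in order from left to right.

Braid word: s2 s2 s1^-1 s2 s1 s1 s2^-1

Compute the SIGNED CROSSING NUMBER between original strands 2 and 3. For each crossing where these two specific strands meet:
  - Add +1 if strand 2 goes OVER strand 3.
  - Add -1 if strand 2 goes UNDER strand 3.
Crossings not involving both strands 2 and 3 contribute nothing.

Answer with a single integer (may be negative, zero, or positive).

Answer: 0

Derivation:
Gen 1: 2 over 3. Both 2&3? yes. Contrib: +1. Sum: 1
Gen 2: 3 over 2. Both 2&3? yes. Contrib: -1. Sum: 0
Gen 3: crossing 1x2. Both 2&3? no. Sum: 0
Gen 4: crossing 1x3. Both 2&3? no. Sum: 0
Gen 5: 2 over 3. Both 2&3? yes. Contrib: +1. Sum: 1
Gen 6: 3 over 2. Both 2&3? yes. Contrib: -1. Sum: 0
Gen 7: crossing 3x1. Both 2&3? no. Sum: 0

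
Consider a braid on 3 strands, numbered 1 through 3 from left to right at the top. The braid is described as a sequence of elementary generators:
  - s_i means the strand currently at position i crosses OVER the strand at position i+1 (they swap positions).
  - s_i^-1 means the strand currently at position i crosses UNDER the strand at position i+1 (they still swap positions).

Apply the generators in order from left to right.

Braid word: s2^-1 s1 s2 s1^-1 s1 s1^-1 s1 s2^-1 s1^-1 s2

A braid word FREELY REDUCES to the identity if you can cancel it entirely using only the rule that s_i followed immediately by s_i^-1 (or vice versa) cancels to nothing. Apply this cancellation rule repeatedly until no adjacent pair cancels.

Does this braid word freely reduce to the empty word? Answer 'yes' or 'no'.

Answer: yes

Derivation:
Gen 1 (s2^-1): push. Stack: [s2^-1]
Gen 2 (s1): push. Stack: [s2^-1 s1]
Gen 3 (s2): push. Stack: [s2^-1 s1 s2]
Gen 4 (s1^-1): push. Stack: [s2^-1 s1 s2 s1^-1]
Gen 5 (s1): cancels prior s1^-1. Stack: [s2^-1 s1 s2]
Gen 6 (s1^-1): push. Stack: [s2^-1 s1 s2 s1^-1]
Gen 7 (s1): cancels prior s1^-1. Stack: [s2^-1 s1 s2]
Gen 8 (s2^-1): cancels prior s2. Stack: [s2^-1 s1]
Gen 9 (s1^-1): cancels prior s1. Stack: [s2^-1]
Gen 10 (s2): cancels prior s2^-1. Stack: []
Reduced word: (empty)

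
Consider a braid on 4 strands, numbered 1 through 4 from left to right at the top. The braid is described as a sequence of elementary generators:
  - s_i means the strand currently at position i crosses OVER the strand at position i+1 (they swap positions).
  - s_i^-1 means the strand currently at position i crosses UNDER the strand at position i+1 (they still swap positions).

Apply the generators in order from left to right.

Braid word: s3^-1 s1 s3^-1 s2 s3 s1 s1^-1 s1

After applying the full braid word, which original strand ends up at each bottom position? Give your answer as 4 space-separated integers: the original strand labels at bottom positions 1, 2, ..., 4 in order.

Answer: 3 2 4 1

Derivation:
Gen 1 (s3^-1): strand 3 crosses under strand 4. Perm now: [1 2 4 3]
Gen 2 (s1): strand 1 crosses over strand 2. Perm now: [2 1 4 3]
Gen 3 (s3^-1): strand 4 crosses under strand 3. Perm now: [2 1 3 4]
Gen 4 (s2): strand 1 crosses over strand 3. Perm now: [2 3 1 4]
Gen 5 (s3): strand 1 crosses over strand 4. Perm now: [2 3 4 1]
Gen 6 (s1): strand 2 crosses over strand 3. Perm now: [3 2 4 1]
Gen 7 (s1^-1): strand 3 crosses under strand 2. Perm now: [2 3 4 1]
Gen 8 (s1): strand 2 crosses over strand 3. Perm now: [3 2 4 1]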